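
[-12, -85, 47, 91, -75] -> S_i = Random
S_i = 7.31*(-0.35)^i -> [7.31, -2.56, 0.9, -0.31, 0.11]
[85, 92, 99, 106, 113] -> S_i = 85 + 7*i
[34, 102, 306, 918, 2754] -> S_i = 34*3^i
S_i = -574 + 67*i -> [-574, -507, -440, -373, -306]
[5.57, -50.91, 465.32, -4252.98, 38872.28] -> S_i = 5.57*(-9.14)^i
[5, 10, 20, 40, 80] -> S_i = 5*2^i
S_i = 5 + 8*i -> [5, 13, 21, 29, 37]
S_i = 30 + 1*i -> [30, 31, 32, 33, 34]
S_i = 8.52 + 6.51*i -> [8.52, 15.03, 21.54, 28.05, 34.56]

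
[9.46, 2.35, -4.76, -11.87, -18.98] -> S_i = 9.46 + -7.11*i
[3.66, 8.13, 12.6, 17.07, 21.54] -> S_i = 3.66 + 4.47*i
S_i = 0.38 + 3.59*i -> [0.38, 3.97, 7.56, 11.15, 14.74]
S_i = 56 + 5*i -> [56, 61, 66, 71, 76]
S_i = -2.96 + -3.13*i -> [-2.96, -6.09, -9.22, -12.35, -15.48]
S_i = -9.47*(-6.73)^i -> [-9.47, 63.73, -428.92, 2886.66, -19427.2]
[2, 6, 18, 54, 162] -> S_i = 2*3^i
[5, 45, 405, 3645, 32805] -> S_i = 5*9^i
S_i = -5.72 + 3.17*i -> [-5.72, -2.55, 0.62, 3.79, 6.96]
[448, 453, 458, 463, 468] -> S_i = 448 + 5*i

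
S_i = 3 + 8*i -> [3, 11, 19, 27, 35]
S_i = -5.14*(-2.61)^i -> [-5.14, 13.42, -35.01, 91.39, -238.52]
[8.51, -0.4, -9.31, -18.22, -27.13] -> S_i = 8.51 + -8.91*i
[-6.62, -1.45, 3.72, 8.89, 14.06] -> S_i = -6.62 + 5.17*i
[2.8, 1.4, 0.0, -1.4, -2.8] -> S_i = 2.80 + -1.40*i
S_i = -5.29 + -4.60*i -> [-5.29, -9.89, -14.49, -19.09, -23.69]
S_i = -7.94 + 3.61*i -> [-7.94, -4.33, -0.72, 2.89, 6.5]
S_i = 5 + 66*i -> [5, 71, 137, 203, 269]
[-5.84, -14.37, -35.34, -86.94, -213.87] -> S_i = -5.84*2.46^i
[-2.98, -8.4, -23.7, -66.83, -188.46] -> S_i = -2.98*2.82^i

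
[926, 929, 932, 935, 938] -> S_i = 926 + 3*i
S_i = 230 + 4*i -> [230, 234, 238, 242, 246]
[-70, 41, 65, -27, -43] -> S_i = Random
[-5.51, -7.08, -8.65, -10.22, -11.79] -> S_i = -5.51 + -1.57*i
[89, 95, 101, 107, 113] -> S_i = 89 + 6*i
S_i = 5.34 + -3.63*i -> [5.34, 1.71, -1.92, -5.55, -9.18]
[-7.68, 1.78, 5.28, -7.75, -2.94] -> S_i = Random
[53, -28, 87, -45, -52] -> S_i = Random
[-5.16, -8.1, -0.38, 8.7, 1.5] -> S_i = Random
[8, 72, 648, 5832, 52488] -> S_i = 8*9^i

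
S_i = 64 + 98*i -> [64, 162, 260, 358, 456]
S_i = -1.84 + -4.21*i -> [-1.84, -6.05, -10.26, -14.47, -18.68]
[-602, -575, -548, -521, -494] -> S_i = -602 + 27*i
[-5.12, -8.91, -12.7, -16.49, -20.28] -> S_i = -5.12 + -3.79*i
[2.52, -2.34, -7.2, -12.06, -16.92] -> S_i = 2.52 + -4.86*i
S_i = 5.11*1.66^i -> [5.11, 8.48, 14.08, 23.37, 38.8]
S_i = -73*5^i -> [-73, -365, -1825, -9125, -45625]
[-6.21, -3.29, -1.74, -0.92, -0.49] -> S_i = -6.21*0.53^i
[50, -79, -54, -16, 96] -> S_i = Random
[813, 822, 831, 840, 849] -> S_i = 813 + 9*i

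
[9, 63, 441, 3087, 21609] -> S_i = 9*7^i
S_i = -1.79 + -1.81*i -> [-1.79, -3.6, -5.41, -7.22, -9.03]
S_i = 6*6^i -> [6, 36, 216, 1296, 7776]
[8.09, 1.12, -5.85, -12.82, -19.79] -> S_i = 8.09 + -6.97*i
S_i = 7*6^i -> [7, 42, 252, 1512, 9072]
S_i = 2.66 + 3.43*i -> [2.66, 6.09, 9.52, 12.95, 16.38]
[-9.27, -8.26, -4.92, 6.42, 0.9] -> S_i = Random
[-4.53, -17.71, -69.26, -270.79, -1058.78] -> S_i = -4.53*3.91^i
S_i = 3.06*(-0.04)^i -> [3.06, -0.12, 0.0, -0.0, 0.0]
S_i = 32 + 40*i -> [32, 72, 112, 152, 192]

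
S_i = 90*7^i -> [90, 630, 4410, 30870, 216090]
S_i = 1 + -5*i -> [1, -4, -9, -14, -19]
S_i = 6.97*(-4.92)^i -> [6.97, -34.29, 168.72, -830.1, 4084.07]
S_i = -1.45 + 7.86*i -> [-1.45, 6.41, 14.27, 22.13, 29.99]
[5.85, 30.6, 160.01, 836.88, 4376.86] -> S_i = 5.85*5.23^i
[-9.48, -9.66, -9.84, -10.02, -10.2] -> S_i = -9.48 + -0.18*i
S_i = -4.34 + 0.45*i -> [-4.34, -3.89, -3.44, -2.99, -2.54]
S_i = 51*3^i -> [51, 153, 459, 1377, 4131]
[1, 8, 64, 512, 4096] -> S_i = 1*8^i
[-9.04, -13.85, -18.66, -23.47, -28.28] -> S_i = -9.04 + -4.81*i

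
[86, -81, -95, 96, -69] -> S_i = Random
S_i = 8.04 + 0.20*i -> [8.04, 8.24, 8.44, 8.64, 8.84]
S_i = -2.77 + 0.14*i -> [-2.77, -2.63, -2.49, -2.35, -2.21]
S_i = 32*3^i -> [32, 96, 288, 864, 2592]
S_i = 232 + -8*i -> [232, 224, 216, 208, 200]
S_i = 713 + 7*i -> [713, 720, 727, 734, 741]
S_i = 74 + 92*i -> [74, 166, 258, 350, 442]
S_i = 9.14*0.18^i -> [9.14, 1.65, 0.3, 0.05, 0.01]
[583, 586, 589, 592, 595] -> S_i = 583 + 3*i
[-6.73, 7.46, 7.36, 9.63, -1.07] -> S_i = Random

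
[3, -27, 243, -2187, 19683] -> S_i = 3*-9^i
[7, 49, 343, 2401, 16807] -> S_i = 7*7^i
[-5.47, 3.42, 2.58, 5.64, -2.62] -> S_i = Random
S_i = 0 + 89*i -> [0, 89, 178, 267, 356]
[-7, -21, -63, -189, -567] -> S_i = -7*3^i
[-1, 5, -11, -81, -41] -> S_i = Random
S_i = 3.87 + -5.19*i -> [3.87, -1.32, -6.51, -11.7, -16.89]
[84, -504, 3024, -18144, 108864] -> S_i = 84*-6^i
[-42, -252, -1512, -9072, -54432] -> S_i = -42*6^i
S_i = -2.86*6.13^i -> [-2.86, -17.53, -107.47, -658.79, -4038.39]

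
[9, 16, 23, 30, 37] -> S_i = 9 + 7*i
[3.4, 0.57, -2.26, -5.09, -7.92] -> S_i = 3.40 + -2.83*i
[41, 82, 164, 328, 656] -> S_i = 41*2^i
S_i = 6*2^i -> [6, 12, 24, 48, 96]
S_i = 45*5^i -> [45, 225, 1125, 5625, 28125]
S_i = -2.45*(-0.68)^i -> [-2.45, 1.67, -1.13, 0.77, -0.52]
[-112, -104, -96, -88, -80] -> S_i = -112 + 8*i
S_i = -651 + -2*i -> [-651, -653, -655, -657, -659]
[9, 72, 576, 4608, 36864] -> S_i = 9*8^i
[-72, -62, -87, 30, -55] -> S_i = Random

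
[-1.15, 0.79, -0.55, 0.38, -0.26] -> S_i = -1.15*(-0.69)^i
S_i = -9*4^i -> [-9, -36, -144, -576, -2304]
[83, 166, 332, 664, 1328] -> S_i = 83*2^i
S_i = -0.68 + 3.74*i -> [-0.68, 3.06, 6.8, 10.54, 14.28]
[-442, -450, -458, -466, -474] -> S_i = -442 + -8*i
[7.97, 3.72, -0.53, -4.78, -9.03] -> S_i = 7.97 + -4.25*i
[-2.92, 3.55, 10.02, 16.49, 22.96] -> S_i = -2.92 + 6.47*i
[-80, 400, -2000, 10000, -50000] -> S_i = -80*-5^i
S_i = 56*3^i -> [56, 168, 504, 1512, 4536]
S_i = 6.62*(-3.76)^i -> [6.62, -24.89, 93.59, -351.9, 1323.15]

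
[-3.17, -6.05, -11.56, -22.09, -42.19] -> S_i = -3.17*1.91^i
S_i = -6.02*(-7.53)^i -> [-6.02, 45.33, -341.34, 2570.29, -19354.25]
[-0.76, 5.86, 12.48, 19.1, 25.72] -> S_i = -0.76 + 6.62*i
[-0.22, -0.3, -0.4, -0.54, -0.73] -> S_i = -0.22*1.35^i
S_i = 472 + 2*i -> [472, 474, 476, 478, 480]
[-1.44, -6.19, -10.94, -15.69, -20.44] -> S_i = -1.44 + -4.75*i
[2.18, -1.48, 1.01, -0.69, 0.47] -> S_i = 2.18*(-0.68)^i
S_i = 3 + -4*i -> [3, -1, -5, -9, -13]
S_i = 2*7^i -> [2, 14, 98, 686, 4802]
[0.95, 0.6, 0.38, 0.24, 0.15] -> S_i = 0.95*0.63^i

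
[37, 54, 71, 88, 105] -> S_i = 37 + 17*i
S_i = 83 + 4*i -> [83, 87, 91, 95, 99]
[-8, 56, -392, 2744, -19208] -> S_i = -8*-7^i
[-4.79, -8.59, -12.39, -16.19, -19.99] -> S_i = -4.79 + -3.80*i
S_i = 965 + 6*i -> [965, 971, 977, 983, 989]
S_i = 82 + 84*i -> [82, 166, 250, 334, 418]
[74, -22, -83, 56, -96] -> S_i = Random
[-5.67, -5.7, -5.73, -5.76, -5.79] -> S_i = -5.67 + -0.03*i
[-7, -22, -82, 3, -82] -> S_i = Random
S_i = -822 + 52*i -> [-822, -770, -718, -666, -614]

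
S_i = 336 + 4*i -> [336, 340, 344, 348, 352]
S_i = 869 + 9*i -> [869, 878, 887, 896, 905]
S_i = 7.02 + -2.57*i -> [7.02, 4.45, 1.88, -0.69, -3.26]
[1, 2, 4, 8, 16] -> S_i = 1*2^i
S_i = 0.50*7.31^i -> [0.5, 3.66, 26.72, 195.31, 1427.71]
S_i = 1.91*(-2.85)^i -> [1.91, -5.44, 15.51, -44.21, 126.01]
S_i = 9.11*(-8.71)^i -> [9.11, -79.35, 691.12, -6019.67, 52431.34]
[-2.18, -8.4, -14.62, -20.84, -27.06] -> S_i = -2.18 + -6.22*i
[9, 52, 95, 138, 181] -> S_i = 9 + 43*i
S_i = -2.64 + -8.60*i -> [-2.64, -11.24, -19.84, -28.44, -37.04]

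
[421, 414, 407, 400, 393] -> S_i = 421 + -7*i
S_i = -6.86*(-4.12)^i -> [-6.86, 28.26, -116.44, 479.75, -1976.57]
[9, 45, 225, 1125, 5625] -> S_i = 9*5^i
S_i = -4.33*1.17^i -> [-4.33, -5.07, -5.93, -6.93, -8.11]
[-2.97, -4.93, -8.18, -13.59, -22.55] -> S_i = -2.97*1.66^i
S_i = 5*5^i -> [5, 25, 125, 625, 3125]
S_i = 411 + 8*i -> [411, 419, 427, 435, 443]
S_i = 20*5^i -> [20, 100, 500, 2500, 12500]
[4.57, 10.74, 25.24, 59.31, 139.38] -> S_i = 4.57*2.35^i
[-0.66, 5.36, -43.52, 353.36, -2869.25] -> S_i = -0.66*(-8.12)^i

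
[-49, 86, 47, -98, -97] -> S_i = Random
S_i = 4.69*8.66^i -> [4.69, 40.62, 351.73, 3045.98, 26378.15]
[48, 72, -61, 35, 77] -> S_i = Random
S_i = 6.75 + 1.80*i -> [6.75, 8.55, 10.35, 12.15, 13.95]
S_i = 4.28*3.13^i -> [4.28, 13.4, 41.93, 131.24, 410.79]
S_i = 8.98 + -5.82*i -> [8.98, 3.16, -2.66, -8.48, -14.3]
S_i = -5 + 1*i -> [-5, -4, -3, -2, -1]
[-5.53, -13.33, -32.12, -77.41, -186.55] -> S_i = -5.53*2.41^i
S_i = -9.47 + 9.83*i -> [-9.47, 0.36, 10.19, 20.02, 29.85]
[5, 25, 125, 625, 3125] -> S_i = 5*5^i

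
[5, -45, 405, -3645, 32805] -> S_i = 5*-9^i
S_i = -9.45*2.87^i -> [-9.45, -27.12, -77.84, -223.4, -641.15]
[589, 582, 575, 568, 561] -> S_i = 589 + -7*i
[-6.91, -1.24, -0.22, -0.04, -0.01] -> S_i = -6.91*0.18^i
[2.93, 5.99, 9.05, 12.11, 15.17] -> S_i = 2.93 + 3.06*i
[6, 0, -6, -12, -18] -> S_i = 6 + -6*i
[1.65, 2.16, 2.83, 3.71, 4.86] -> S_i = 1.65*1.31^i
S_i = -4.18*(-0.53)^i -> [-4.18, 2.22, -1.17, 0.62, -0.33]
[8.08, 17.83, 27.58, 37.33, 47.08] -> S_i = 8.08 + 9.75*i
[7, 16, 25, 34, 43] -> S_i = 7 + 9*i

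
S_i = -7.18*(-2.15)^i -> [-7.18, 15.44, -33.19, 71.36, -153.42]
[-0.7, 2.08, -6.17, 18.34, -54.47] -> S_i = -0.70*(-2.97)^i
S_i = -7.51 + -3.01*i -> [-7.51, -10.52, -13.53, -16.54, -19.55]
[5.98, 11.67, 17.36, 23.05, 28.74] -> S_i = 5.98 + 5.69*i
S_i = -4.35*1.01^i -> [-4.35, -4.39, -4.44, -4.48, -4.53]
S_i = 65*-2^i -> [65, -130, 260, -520, 1040]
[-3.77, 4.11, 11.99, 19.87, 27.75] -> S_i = -3.77 + 7.88*i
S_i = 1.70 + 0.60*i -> [1.7, 2.3, 2.9, 3.5, 4.1]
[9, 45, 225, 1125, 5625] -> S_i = 9*5^i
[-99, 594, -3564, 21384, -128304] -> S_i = -99*-6^i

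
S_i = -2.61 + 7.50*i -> [-2.61, 4.89, 12.39, 19.89, 27.39]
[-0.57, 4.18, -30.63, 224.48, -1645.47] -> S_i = -0.57*(-7.33)^i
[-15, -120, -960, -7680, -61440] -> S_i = -15*8^i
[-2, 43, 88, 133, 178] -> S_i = -2 + 45*i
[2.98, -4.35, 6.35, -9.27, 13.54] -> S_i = 2.98*(-1.46)^i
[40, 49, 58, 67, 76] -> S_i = 40 + 9*i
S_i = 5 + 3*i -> [5, 8, 11, 14, 17]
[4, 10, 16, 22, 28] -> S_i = 4 + 6*i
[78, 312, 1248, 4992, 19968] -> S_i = 78*4^i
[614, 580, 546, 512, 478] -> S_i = 614 + -34*i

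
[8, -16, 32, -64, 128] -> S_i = 8*-2^i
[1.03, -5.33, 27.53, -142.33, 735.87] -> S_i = 1.03*(-5.17)^i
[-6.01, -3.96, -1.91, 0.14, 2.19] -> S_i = -6.01 + 2.05*i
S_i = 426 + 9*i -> [426, 435, 444, 453, 462]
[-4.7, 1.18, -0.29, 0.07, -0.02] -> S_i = -4.70*(-0.25)^i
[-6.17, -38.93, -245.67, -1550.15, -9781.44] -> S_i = -6.17*6.31^i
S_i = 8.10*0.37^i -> [8.1, 3.0, 1.11, 0.41, 0.15]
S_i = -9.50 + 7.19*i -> [-9.5, -2.31, 4.88, 12.07, 19.26]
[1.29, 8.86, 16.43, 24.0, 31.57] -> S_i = 1.29 + 7.57*i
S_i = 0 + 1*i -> [0, 1, 2, 3, 4]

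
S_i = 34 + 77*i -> [34, 111, 188, 265, 342]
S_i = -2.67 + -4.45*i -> [-2.67, -7.12, -11.57, -16.02, -20.47]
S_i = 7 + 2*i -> [7, 9, 11, 13, 15]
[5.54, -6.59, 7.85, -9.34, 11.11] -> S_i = 5.54*(-1.19)^i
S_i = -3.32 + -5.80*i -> [-3.32, -9.12, -14.92, -20.72, -26.52]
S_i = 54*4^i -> [54, 216, 864, 3456, 13824]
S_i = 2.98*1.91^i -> [2.98, 5.69, 10.87, 20.76, 39.66]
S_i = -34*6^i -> [-34, -204, -1224, -7344, -44064]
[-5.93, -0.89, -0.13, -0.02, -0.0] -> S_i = -5.93*0.15^i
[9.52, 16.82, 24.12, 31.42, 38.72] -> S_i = 9.52 + 7.30*i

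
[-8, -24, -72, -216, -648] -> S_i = -8*3^i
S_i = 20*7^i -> [20, 140, 980, 6860, 48020]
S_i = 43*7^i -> [43, 301, 2107, 14749, 103243]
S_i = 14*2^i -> [14, 28, 56, 112, 224]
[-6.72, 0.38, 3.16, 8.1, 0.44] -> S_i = Random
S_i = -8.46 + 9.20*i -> [-8.46, 0.74, 9.94, 19.14, 28.34]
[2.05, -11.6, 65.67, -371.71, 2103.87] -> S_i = 2.05*(-5.66)^i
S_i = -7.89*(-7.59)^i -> [-7.89, 59.89, -454.53, 3449.87, -26184.49]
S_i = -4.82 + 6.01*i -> [-4.82, 1.19, 7.2, 13.21, 19.22]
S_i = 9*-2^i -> [9, -18, 36, -72, 144]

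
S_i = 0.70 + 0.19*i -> [0.7, 0.89, 1.08, 1.27, 1.46]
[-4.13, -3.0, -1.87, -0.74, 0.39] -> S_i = -4.13 + 1.13*i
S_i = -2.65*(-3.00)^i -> [-2.65, 7.95, -23.85, 71.55, -214.65]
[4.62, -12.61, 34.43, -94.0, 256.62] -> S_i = 4.62*(-2.73)^i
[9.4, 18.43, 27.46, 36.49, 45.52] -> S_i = 9.40 + 9.03*i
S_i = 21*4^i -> [21, 84, 336, 1344, 5376]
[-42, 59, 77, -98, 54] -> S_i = Random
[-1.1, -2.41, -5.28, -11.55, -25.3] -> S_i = -1.10*2.19^i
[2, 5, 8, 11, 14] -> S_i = 2 + 3*i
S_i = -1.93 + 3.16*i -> [-1.93, 1.23, 4.39, 7.55, 10.71]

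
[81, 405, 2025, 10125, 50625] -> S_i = 81*5^i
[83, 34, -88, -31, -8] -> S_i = Random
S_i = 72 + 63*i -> [72, 135, 198, 261, 324]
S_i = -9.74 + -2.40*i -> [-9.74, -12.14, -14.54, -16.94, -19.34]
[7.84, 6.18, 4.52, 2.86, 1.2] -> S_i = 7.84 + -1.66*i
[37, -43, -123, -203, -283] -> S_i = 37 + -80*i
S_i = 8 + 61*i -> [8, 69, 130, 191, 252]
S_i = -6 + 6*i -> [-6, 0, 6, 12, 18]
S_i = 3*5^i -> [3, 15, 75, 375, 1875]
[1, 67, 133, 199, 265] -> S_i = 1 + 66*i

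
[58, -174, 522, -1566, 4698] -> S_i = 58*-3^i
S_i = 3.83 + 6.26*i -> [3.83, 10.09, 16.35, 22.61, 28.87]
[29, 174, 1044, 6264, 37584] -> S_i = 29*6^i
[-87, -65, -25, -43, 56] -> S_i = Random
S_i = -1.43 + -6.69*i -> [-1.43, -8.12, -14.81, -21.5, -28.19]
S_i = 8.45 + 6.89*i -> [8.45, 15.34, 22.23, 29.12, 36.01]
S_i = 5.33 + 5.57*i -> [5.33, 10.9, 16.47, 22.04, 27.61]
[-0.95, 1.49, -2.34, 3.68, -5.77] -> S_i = -0.95*(-1.57)^i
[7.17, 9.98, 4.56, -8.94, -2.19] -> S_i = Random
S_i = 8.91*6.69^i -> [8.91, 59.61, 398.78, 2667.82, 17847.7]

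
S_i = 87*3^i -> [87, 261, 783, 2349, 7047]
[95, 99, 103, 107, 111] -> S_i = 95 + 4*i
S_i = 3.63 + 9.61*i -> [3.63, 13.24, 22.85, 32.46, 42.07]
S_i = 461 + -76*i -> [461, 385, 309, 233, 157]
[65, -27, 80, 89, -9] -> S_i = Random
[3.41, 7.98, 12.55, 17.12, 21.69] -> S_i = 3.41 + 4.57*i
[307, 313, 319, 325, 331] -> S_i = 307 + 6*i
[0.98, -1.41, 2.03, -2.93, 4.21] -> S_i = 0.98*(-1.44)^i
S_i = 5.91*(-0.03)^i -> [5.91, -0.18, 0.01, -0.0, 0.0]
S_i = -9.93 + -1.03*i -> [-9.93, -10.96, -11.99, -13.02, -14.05]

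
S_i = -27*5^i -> [-27, -135, -675, -3375, -16875]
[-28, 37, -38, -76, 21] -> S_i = Random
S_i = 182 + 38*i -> [182, 220, 258, 296, 334]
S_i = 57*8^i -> [57, 456, 3648, 29184, 233472]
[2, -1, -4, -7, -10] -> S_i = 2 + -3*i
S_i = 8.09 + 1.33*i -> [8.09, 9.42, 10.75, 12.08, 13.41]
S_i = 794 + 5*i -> [794, 799, 804, 809, 814]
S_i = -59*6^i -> [-59, -354, -2124, -12744, -76464]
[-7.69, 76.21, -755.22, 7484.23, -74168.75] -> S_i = -7.69*(-9.91)^i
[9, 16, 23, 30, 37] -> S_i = 9 + 7*i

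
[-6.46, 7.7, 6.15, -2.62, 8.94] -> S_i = Random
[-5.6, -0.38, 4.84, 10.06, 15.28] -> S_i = -5.60 + 5.22*i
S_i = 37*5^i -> [37, 185, 925, 4625, 23125]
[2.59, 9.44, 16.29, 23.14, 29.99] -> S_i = 2.59 + 6.85*i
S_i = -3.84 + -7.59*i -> [-3.84, -11.43, -19.02, -26.61, -34.2]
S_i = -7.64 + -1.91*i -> [-7.64, -9.55, -11.46, -13.37, -15.28]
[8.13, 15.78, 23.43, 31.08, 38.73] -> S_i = 8.13 + 7.65*i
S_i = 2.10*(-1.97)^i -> [2.1, -4.14, 8.15, -16.06, 31.63]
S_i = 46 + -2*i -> [46, 44, 42, 40, 38]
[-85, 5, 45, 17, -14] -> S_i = Random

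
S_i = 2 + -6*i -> [2, -4, -10, -16, -22]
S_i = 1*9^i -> [1, 9, 81, 729, 6561]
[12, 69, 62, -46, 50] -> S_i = Random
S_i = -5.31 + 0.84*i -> [-5.31, -4.47, -3.63, -2.79, -1.95]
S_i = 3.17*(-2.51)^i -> [3.17, -7.96, 19.97, -50.13, 125.82]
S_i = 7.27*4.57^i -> [7.27, 33.22, 151.83, 693.88, 3171.02]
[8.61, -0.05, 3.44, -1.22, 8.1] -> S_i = Random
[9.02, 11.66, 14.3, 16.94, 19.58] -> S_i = 9.02 + 2.64*i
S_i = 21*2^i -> [21, 42, 84, 168, 336]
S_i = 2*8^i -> [2, 16, 128, 1024, 8192]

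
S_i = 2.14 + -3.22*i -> [2.14, -1.08, -4.3, -7.52, -10.74]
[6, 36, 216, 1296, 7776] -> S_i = 6*6^i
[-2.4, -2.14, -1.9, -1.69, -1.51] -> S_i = -2.40*0.89^i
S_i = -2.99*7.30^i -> [-2.99, -21.83, -159.34, -1163.16, -8491.07]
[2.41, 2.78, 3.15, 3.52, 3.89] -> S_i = 2.41 + 0.37*i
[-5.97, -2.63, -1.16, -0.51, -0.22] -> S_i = -5.97*0.44^i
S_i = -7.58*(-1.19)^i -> [-7.58, 9.02, -10.73, 12.77, -15.2]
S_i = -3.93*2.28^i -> [-3.93, -8.96, -20.43, -46.58, -106.2]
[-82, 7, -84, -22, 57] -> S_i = Random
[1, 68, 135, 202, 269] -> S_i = 1 + 67*i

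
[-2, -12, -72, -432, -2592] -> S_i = -2*6^i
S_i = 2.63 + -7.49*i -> [2.63, -4.86, -12.35, -19.84, -27.33]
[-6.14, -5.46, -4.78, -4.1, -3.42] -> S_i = -6.14 + 0.68*i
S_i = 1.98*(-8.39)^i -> [1.98, -16.61, 139.38, -1169.37, 9810.99]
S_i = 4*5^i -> [4, 20, 100, 500, 2500]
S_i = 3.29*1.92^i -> [3.29, 6.32, 12.13, 23.29, 44.71]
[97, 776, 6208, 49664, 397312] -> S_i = 97*8^i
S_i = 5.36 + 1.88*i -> [5.36, 7.24, 9.12, 11.0, 12.88]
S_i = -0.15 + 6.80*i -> [-0.15, 6.65, 13.45, 20.25, 27.05]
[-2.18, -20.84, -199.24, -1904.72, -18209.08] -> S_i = -2.18*9.56^i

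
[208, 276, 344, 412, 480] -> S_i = 208 + 68*i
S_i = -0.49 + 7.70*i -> [-0.49, 7.21, 14.91, 22.61, 30.31]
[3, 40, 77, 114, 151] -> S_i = 3 + 37*i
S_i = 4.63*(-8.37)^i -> [4.63, -38.75, 324.36, -2714.92, 22723.9]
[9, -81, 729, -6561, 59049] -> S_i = 9*-9^i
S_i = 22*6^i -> [22, 132, 792, 4752, 28512]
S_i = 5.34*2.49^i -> [5.34, 13.3, 33.11, 82.44, 205.28]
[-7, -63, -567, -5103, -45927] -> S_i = -7*9^i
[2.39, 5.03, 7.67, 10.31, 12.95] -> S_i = 2.39 + 2.64*i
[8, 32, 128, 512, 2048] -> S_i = 8*4^i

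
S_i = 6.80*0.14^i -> [6.8, 0.95, 0.13, 0.02, 0.0]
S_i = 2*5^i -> [2, 10, 50, 250, 1250]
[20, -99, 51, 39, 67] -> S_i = Random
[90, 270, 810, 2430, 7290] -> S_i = 90*3^i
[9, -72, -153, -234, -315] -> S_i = 9 + -81*i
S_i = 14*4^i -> [14, 56, 224, 896, 3584]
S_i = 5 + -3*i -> [5, 2, -1, -4, -7]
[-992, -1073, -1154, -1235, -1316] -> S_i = -992 + -81*i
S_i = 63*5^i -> [63, 315, 1575, 7875, 39375]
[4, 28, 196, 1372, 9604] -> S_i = 4*7^i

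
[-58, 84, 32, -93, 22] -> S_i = Random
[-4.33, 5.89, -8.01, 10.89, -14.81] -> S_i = -4.33*(-1.36)^i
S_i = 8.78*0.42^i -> [8.78, 3.69, 1.55, 0.65, 0.27]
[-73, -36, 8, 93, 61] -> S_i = Random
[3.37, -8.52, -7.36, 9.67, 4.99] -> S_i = Random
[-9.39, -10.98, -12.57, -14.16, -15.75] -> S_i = -9.39 + -1.59*i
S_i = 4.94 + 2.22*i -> [4.94, 7.16, 9.38, 11.6, 13.82]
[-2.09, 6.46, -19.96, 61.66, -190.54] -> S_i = -2.09*(-3.09)^i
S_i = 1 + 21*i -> [1, 22, 43, 64, 85]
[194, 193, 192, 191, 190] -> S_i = 194 + -1*i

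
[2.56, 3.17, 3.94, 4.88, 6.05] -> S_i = 2.56*1.24^i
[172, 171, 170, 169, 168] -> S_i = 172 + -1*i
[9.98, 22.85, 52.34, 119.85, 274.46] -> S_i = 9.98*2.29^i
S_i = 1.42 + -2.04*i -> [1.42, -0.62, -2.66, -4.7, -6.74]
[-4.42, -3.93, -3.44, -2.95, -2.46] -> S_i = -4.42 + 0.49*i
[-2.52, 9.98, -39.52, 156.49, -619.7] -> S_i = -2.52*(-3.96)^i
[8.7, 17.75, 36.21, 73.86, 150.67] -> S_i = 8.70*2.04^i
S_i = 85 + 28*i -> [85, 113, 141, 169, 197]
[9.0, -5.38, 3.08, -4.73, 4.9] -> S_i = Random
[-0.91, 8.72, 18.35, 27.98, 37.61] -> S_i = -0.91 + 9.63*i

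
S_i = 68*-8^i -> [68, -544, 4352, -34816, 278528]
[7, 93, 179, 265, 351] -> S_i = 7 + 86*i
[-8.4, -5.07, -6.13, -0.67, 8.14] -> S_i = Random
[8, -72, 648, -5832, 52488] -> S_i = 8*-9^i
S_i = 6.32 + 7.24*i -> [6.32, 13.56, 20.8, 28.04, 35.28]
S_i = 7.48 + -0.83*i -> [7.48, 6.65, 5.82, 4.99, 4.16]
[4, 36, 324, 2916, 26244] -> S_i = 4*9^i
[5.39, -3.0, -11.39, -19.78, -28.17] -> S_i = 5.39 + -8.39*i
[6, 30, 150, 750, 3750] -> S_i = 6*5^i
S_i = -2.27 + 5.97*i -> [-2.27, 3.7, 9.67, 15.64, 21.61]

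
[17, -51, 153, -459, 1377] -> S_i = 17*-3^i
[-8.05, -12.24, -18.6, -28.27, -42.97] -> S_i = -8.05*1.52^i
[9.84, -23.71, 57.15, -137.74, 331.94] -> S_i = 9.84*(-2.41)^i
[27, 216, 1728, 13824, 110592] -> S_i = 27*8^i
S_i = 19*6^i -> [19, 114, 684, 4104, 24624]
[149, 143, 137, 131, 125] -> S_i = 149 + -6*i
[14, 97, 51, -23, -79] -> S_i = Random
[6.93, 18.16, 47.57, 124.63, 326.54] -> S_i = 6.93*2.62^i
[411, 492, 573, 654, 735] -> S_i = 411 + 81*i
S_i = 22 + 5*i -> [22, 27, 32, 37, 42]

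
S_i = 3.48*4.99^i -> [3.48, 17.37, 86.65, 432.4, 2157.65]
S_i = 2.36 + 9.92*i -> [2.36, 12.28, 22.2, 32.12, 42.04]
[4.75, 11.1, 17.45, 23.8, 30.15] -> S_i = 4.75 + 6.35*i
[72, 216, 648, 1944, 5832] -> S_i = 72*3^i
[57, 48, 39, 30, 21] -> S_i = 57 + -9*i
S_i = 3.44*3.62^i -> [3.44, 12.45, 45.08, 163.19, 590.74]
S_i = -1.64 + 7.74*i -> [-1.64, 6.1, 13.84, 21.58, 29.32]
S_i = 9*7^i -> [9, 63, 441, 3087, 21609]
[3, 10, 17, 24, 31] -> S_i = 3 + 7*i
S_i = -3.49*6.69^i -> [-3.49, -23.35, -156.2, -1044.97, -6990.85]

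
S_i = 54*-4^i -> [54, -216, 864, -3456, 13824]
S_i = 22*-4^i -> [22, -88, 352, -1408, 5632]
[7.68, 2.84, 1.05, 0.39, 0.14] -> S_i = 7.68*0.37^i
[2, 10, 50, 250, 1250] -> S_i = 2*5^i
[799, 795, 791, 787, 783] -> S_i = 799 + -4*i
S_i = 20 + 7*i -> [20, 27, 34, 41, 48]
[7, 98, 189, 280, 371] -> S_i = 7 + 91*i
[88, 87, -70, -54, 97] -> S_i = Random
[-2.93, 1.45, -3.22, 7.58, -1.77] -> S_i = Random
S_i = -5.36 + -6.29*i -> [-5.36, -11.65, -17.94, -24.23, -30.52]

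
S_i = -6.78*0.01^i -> [-6.78, -0.07, -0.0, -0.0, -0.0]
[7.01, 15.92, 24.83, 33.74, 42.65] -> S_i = 7.01 + 8.91*i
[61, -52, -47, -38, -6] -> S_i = Random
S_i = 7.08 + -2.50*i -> [7.08, 4.58, 2.08, -0.42, -2.92]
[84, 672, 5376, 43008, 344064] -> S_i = 84*8^i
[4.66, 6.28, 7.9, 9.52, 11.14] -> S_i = 4.66 + 1.62*i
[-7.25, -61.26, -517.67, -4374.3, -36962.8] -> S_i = -7.25*8.45^i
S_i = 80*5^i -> [80, 400, 2000, 10000, 50000]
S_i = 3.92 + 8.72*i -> [3.92, 12.64, 21.36, 30.08, 38.8]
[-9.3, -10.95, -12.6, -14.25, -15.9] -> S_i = -9.30 + -1.65*i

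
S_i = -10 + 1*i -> [-10, -9, -8, -7, -6]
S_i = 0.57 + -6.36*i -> [0.57, -5.79, -12.15, -18.51, -24.87]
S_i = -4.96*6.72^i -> [-4.96, -33.33, -223.99, -1505.18, -10114.83]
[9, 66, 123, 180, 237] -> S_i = 9 + 57*i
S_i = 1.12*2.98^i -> [1.12, 3.34, 9.95, 29.64, 88.32]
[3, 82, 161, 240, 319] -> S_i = 3 + 79*i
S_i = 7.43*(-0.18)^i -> [7.43, -1.34, 0.24, -0.04, 0.01]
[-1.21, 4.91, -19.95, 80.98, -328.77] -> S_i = -1.21*(-4.06)^i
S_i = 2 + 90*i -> [2, 92, 182, 272, 362]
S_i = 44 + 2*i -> [44, 46, 48, 50, 52]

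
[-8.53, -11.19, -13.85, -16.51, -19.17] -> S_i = -8.53 + -2.66*i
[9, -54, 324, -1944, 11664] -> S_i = 9*-6^i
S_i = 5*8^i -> [5, 40, 320, 2560, 20480]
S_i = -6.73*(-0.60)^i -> [-6.73, 4.04, -2.42, 1.45, -0.87]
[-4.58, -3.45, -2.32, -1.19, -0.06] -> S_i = -4.58 + 1.13*i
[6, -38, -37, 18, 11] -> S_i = Random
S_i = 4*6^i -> [4, 24, 144, 864, 5184]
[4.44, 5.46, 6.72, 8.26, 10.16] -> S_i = 4.44*1.23^i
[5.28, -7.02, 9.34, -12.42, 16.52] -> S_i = 5.28*(-1.33)^i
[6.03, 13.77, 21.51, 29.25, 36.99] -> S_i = 6.03 + 7.74*i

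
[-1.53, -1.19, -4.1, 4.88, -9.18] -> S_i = Random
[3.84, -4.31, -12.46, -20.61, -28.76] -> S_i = 3.84 + -8.15*i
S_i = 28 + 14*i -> [28, 42, 56, 70, 84]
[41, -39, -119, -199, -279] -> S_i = 41 + -80*i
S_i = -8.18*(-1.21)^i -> [-8.18, 9.9, -11.98, 14.49, -17.53]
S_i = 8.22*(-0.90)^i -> [8.22, -7.4, 6.66, -5.99, 5.39]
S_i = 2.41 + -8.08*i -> [2.41, -5.67, -13.75, -21.83, -29.91]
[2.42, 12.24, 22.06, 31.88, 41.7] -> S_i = 2.42 + 9.82*i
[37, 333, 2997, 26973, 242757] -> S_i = 37*9^i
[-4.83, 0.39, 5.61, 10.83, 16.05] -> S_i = -4.83 + 5.22*i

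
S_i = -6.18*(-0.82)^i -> [-6.18, 5.07, -4.16, 3.41, -2.79]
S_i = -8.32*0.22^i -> [-8.32, -1.83, -0.4, -0.09, -0.02]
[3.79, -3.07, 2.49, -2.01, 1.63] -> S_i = 3.79*(-0.81)^i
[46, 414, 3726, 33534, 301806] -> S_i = 46*9^i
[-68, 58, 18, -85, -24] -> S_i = Random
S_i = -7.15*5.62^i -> [-7.15, -40.18, -225.83, -1269.16, -7132.66]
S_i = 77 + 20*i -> [77, 97, 117, 137, 157]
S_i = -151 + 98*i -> [-151, -53, 45, 143, 241]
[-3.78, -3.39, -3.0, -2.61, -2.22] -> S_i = -3.78 + 0.39*i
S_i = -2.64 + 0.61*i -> [-2.64, -2.03, -1.42, -0.81, -0.2]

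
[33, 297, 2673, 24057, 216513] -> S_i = 33*9^i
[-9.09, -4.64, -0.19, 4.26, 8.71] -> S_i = -9.09 + 4.45*i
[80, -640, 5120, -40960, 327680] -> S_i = 80*-8^i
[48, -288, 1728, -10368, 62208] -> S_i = 48*-6^i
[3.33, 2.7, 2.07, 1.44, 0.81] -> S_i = 3.33 + -0.63*i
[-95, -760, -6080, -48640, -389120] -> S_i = -95*8^i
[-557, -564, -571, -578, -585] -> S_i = -557 + -7*i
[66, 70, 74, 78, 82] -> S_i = 66 + 4*i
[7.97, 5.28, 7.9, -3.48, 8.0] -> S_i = Random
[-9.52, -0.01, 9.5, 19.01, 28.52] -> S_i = -9.52 + 9.51*i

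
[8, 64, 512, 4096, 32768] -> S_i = 8*8^i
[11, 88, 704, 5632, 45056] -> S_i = 11*8^i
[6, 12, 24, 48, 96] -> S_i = 6*2^i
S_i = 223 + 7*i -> [223, 230, 237, 244, 251]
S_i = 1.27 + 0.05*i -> [1.27, 1.32, 1.37, 1.42, 1.47]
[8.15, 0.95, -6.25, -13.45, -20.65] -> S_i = 8.15 + -7.20*i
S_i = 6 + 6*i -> [6, 12, 18, 24, 30]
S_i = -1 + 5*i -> [-1, 4, 9, 14, 19]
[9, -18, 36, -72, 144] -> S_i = 9*-2^i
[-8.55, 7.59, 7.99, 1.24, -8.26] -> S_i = Random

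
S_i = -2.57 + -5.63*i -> [-2.57, -8.2, -13.83, -19.46, -25.09]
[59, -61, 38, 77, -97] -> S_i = Random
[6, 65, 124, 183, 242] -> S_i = 6 + 59*i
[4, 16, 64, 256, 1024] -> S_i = 4*4^i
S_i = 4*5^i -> [4, 20, 100, 500, 2500]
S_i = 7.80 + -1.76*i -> [7.8, 6.04, 4.28, 2.52, 0.76]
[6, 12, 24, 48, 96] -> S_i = 6*2^i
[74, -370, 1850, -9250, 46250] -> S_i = 74*-5^i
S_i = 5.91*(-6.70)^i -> [5.91, -39.6, 265.3, -1777.51, 11909.31]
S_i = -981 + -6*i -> [-981, -987, -993, -999, -1005]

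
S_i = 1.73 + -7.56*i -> [1.73, -5.83, -13.39, -20.95, -28.51]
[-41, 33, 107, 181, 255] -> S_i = -41 + 74*i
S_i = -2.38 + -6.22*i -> [-2.38, -8.6, -14.82, -21.04, -27.26]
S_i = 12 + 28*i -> [12, 40, 68, 96, 124]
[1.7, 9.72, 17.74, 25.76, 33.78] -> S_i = 1.70 + 8.02*i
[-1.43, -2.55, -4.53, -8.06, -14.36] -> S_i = -1.43*1.78^i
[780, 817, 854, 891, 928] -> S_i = 780 + 37*i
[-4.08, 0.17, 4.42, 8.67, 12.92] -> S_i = -4.08 + 4.25*i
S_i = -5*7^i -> [-5, -35, -245, -1715, -12005]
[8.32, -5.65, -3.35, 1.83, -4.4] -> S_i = Random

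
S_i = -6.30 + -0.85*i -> [-6.3, -7.15, -8.0, -8.85, -9.7]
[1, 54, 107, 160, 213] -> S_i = 1 + 53*i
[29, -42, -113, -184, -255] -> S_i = 29 + -71*i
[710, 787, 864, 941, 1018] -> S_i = 710 + 77*i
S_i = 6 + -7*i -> [6, -1, -8, -15, -22]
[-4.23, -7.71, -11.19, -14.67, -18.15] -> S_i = -4.23 + -3.48*i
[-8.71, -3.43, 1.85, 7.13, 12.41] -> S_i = -8.71 + 5.28*i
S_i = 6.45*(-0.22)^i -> [6.45, -1.42, 0.31, -0.07, 0.02]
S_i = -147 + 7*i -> [-147, -140, -133, -126, -119]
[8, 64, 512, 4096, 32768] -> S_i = 8*8^i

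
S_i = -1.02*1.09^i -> [-1.02, -1.11, -1.21, -1.32, -1.44]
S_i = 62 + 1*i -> [62, 63, 64, 65, 66]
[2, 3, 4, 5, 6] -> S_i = 2 + 1*i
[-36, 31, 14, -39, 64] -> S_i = Random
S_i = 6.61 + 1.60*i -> [6.61, 8.21, 9.81, 11.41, 13.01]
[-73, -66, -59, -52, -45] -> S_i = -73 + 7*i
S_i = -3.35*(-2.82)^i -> [-3.35, 9.45, -26.64, 75.13, -211.86]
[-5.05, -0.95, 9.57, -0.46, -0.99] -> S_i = Random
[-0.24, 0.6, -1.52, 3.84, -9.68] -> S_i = -0.24*(-2.52)^i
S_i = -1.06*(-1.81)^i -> [-1.06, 1.92, -3.47, 6.29, -11.38]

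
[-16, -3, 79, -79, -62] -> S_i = Random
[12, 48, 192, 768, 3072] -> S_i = 12*4^i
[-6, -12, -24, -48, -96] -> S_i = -6*2^i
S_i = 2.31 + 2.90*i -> [2.31, 5.21, 8.11, 11.01, 13.91]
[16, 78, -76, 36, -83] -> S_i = Random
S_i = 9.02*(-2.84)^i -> [9.02, -25.62, 72.75, -206.61, 586.79]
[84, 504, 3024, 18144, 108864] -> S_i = 84*6^i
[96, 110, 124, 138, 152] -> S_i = 96 + 14*i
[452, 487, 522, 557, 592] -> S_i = 452 + 35*i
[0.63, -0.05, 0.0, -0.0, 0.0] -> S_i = 0.63*(-0.08)^i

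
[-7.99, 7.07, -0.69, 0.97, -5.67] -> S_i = Random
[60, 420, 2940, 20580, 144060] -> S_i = 60*7^i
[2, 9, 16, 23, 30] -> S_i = 2 + 7*i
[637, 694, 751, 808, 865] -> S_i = 637 + 57*i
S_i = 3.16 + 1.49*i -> [3.16, 4.65, 6.14, 7.63, 9.12]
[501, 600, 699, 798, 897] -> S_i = 501 + 99*i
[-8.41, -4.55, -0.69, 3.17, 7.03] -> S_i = -8.41 + 3.86*i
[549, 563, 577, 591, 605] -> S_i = 549 + 14*i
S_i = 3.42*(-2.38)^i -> [3.42, -8.14, 19.37, -46.11, 109.73]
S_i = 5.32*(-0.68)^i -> [5.32, -3.62, 2.46, -1.67, 1.14]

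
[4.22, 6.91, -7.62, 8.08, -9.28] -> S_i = Random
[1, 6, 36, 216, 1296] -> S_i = 1*6^i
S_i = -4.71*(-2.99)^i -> [-4.71, 14.08, -42.11, 125.9, -376.45]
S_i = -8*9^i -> [-8, -72, -648, -5832, -52488]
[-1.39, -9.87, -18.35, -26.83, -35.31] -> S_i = -1.39 + -8.48*i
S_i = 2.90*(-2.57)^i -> [2.9, -7.45, 19.15, -49.23, 126.51]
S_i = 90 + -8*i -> [90, 82, 74, 66, 58]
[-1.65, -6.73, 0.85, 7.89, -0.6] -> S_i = Random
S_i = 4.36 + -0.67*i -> [4.36, 3.69, 3.02, 2.35, 1.68]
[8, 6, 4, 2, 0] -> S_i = 8 + -2*i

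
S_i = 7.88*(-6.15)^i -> [7.88, -48.46, 298.04, -1832.95, 11272.67]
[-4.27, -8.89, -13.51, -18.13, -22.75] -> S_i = -4.27 + -4.62*i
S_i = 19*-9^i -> [19, -171, 1539, -13851, 124659]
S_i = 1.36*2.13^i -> [1.36, 2.9, 6.17, 13.14, 27.99]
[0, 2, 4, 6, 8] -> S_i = 0 + 2*i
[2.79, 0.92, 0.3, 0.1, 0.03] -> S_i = 2.79*0.33^i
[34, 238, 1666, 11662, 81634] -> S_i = 34*7^i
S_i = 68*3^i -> [68, 204, 612, 1836, 5508]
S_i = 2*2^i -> [2, 4, 8, 16, 32]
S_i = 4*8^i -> [4, 32, 256, 2048, 16384]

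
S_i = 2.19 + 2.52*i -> [2.19, 4.71, 7.23, 9.75, 12.27]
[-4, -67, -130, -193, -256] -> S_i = -4 + -63*i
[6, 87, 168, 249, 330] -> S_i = 6 + 81*i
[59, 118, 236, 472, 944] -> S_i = 59*2^i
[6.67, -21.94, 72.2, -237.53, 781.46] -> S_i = 6.67*(-3.29)^i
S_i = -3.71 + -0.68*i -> [-3.71, -4.39, -5.07, -5.75, -6.43]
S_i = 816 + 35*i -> [816, 851, 886, 921, 956]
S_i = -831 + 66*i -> [-831, -765, -699, -633, -567]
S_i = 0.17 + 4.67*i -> [0.17, 4.84, 9.51, 14.18, 18.85]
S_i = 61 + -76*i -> [61, -15, -91, -167, -243]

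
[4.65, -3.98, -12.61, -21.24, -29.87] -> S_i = 4.65 + -8.63*i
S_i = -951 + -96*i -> [-951, -1047, -1143, -1239, -1335]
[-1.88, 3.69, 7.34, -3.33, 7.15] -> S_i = Random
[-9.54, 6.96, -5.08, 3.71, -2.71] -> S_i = -9.54*(-0.73)^i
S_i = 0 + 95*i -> [0, 95, 190, 285, 380]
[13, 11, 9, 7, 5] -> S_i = 13 + -2*i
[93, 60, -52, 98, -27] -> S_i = Random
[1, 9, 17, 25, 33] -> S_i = 1 + 8*i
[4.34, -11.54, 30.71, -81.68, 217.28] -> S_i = 4.34*(-2.66)^i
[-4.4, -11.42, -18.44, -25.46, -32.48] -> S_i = -4.40 + -7.02*i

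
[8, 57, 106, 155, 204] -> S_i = 8 + 49*i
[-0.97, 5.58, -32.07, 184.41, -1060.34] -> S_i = -0.97*(-5.75)^i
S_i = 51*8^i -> [51, 408, 3264, 26112, 208896]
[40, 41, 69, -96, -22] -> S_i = Random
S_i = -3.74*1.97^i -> [-3.74, -7.37, -14.51, -28.59, -56.33]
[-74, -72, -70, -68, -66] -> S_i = -74 + 2*i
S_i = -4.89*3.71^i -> [-4.89, -18.14, -67.31, -249.71, -926.41]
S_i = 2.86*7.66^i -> [2.86, 21.91, 167.81, 1285.44, 9846.48]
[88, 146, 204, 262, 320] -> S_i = 88 + 58*i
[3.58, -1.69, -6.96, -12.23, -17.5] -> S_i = 3.58 + -5.27*i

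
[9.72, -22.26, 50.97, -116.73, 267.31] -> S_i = 9.72*(-2.29)^i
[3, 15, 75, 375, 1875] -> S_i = 3*5^i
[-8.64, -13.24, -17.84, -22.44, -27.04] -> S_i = -8.64 + -4.60*i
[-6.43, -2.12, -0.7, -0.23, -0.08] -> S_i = -6.43*0.33^i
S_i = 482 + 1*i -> [482, 483, 484, 485, 486]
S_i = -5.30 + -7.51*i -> [-5.3, -12.81, -20.32, -27.83, -35.34]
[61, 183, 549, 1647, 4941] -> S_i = 61*3^i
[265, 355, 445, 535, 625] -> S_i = 265 + 90*i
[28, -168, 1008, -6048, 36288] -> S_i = 28*-6^i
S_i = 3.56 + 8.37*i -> [3.56, 11.93, 20.3, 28.67, 37.04]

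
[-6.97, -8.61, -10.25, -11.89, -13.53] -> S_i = -6.97 + -1.64*i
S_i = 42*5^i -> [42, 210, 1050, 5250, 26250]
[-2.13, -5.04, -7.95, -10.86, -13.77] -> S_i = -2.13 + -2.91*i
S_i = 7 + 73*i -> [7, 80, 153, 226, 299]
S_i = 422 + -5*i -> [422, 417, 412, 407, 402]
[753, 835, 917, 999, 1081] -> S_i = 753 + 82*i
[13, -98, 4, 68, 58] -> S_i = Random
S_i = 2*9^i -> [2, 18, 162, 1458, 13122]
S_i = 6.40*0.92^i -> [6.4, 5.89, 5.42, 4.98, 4.58]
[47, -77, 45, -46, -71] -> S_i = Random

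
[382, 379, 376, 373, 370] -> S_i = 382 + -3*i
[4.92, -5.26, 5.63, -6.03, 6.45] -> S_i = 4.92*(-1.07)^i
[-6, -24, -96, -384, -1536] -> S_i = -6*4^i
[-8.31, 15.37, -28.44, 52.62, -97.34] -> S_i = -8.31*(-1.85)^i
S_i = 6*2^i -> [6, 12, 24, 48, 96]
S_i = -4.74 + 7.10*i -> [-4.74, 2.36, 9.46, 16.56, 23.66]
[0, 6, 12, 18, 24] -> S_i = 0 + 6*i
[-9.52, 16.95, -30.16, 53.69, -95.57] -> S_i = -9.52*(-1.78)^i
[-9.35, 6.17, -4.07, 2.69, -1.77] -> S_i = -9.35*(-0.66)^i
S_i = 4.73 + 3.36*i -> [4.73, 8.09, 11.45, 14.81, 18.17]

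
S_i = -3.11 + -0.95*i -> [-3.11, -4.06, -5.01, -5.96, -6.91]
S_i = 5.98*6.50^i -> [5.98, 38.87, 252.66, 1642.26, 10674.67]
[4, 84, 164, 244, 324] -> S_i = 4 + 80*i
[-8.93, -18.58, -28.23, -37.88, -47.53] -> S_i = -8.93 + -9.65*i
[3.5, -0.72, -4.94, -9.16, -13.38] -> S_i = 3.50 + -4.22*i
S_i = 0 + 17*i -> [0, 17, 34, 51, 68]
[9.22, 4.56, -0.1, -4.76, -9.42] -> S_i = 9.22 + -4.66*i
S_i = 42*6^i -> [42, 252, 1512, 9072, 54432]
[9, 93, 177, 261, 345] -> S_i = 9 + 84*i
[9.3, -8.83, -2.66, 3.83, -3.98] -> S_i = Random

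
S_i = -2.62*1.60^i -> [-2.62, -4.19, -6.71, -10.73, -17.17]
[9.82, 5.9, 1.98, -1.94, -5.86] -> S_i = 9.82 + -3.92*i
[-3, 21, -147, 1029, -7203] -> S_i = -3*-7^i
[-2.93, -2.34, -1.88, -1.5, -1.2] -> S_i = -2.93*0.80^i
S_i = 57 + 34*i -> [57, 91, 125, 159, 193]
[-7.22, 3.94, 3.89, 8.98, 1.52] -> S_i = Random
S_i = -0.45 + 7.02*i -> [-0.45, 6.57, 13.59, 20.61, 27.63]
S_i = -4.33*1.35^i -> [-4.33, -5.85, -7.89, -10.65, -14.38]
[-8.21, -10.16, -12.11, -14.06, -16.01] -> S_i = -8.21 + -1.95*i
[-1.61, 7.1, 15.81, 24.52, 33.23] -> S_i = -1.61 + 8.71*i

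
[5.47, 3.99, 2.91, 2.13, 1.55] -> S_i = 5.47*0.73^i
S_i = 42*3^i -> [42, 126, 378, 1134, 3402]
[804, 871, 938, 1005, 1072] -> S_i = 804 + 67*i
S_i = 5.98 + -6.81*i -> [5.98, -0.83, -7.64, -14.45, -21.26]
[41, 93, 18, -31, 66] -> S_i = Random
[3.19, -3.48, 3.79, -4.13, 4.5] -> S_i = 3.19*(-1.09)^i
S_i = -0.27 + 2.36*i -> [-0.27, 2.09, 4.45, 6.81, 9.17]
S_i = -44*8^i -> [-44, -352, -2816, -22528, -180224]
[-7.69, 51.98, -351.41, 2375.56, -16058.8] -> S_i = -7.69*(-6.76)^i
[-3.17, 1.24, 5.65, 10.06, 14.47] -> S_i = -3.17 + 4.41*i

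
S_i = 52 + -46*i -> [52, 6, -40, -86, -132]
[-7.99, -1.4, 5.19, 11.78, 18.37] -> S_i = -7.99 + 6.59*i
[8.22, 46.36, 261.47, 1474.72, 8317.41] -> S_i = 8.22*5.64^i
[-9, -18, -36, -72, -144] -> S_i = -9*2^i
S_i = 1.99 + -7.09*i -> [1.99, -5.1, -12.19, -19.28, -26.37]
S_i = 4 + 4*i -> [4, 8, 12, 16, 20]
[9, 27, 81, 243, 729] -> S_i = 9*3^i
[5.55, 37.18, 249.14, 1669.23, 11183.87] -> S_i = 5.55*6.70^i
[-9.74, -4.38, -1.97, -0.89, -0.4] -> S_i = -9.74*0.45^i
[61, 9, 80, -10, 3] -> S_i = Random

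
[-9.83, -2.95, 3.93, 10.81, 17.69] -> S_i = -9.83 + 6.88*i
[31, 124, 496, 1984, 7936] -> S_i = 31*4^i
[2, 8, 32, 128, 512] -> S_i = 2*4^i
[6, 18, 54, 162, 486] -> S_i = 6*3^i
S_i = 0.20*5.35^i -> [0.2, 1.07, 5.72, 30.63, 163.85]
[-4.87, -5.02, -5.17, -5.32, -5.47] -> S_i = -4.87 + -0.15*i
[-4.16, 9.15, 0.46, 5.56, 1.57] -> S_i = Random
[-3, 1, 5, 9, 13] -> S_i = -3 + 4*i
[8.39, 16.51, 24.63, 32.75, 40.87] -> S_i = 8.39 + 8.12*i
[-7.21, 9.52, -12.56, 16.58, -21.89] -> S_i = -7.21*(-1.32)^i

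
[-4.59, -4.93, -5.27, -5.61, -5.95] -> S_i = -4.59 + -0.34*i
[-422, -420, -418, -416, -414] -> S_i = -422 + 2*i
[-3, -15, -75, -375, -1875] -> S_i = -3*5^i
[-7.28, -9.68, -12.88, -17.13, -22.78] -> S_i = -7.28*1.33^i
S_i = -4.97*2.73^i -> [-4.97, -13.57, -37.04, -101.12, -276.06]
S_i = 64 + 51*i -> [64, 115, 166, 217, 268]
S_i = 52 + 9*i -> [52, 61, 70, 79, 88]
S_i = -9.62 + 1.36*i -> [-9.62, -8.26, -6.9, -5.54, -4.18]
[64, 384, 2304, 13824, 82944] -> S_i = 64*6^i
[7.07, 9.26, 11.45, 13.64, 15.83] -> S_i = 7.07 + 2.19*i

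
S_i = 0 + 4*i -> [0, 4, 8, 12, 16]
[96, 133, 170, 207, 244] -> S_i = 96 + 37*i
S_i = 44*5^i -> [44, 220, 1100, 5500, 27500]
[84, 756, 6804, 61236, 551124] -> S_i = 84*9^i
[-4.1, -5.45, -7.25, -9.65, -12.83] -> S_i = -4.10*1.33^i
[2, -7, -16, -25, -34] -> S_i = 2 + -9*i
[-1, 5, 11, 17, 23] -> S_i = -1 + 6*i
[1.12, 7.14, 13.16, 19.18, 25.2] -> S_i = 1.12 + 6.02*i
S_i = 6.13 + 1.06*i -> [6.13, 7.19, 8.25, 9.31, 10.37]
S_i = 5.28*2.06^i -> [5.28, 10.88, 22.41, 46.16, 95.08]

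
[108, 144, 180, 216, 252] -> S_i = 108 + 36*i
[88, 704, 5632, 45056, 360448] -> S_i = 88*8^i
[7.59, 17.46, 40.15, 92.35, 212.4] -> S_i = 7.59*2.30^i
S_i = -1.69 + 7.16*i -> [-1.69, 5.47, 12.63, 19.79, 26.95]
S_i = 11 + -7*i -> [11, 4, -3, -10, -17]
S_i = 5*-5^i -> [5, -25, 125, -625, 3125]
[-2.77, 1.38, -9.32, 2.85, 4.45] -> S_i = Random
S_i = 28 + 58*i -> [28, 86, 144, 202, 260]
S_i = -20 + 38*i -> [-20, 18, 56, 94, 132]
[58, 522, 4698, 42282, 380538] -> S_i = 58*9^i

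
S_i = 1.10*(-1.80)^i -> [1.1, -1.98, 3.56, -6.42, 11.55]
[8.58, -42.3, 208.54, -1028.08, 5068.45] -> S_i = 8.58*(-4.93)^i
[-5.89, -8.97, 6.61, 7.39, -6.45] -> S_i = Random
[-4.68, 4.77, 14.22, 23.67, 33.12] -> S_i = -4.68 + 9.45*i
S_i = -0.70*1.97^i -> [-0.7, -1.38, -2.72, -5.35, -10.54]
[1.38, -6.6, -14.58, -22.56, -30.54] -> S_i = 1.38 + -7.98*i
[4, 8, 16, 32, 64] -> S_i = 4*2^i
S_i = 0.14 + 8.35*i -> [0.14, 8.49, 16.84, 25.19, 33.54]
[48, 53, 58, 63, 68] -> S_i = 48 + 5*i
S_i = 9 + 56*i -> [9, 65, 121, 177, 233]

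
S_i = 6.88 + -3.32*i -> [6.88, 3.56, 0.24, -3.08, -6.4]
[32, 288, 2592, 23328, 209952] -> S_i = 32*9^i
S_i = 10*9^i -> [10, 90, 810, 7290, 65610]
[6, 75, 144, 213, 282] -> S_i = 6 + 69*i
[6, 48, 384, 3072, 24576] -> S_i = 6*8^i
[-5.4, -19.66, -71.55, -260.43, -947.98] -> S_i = -5.40*3.64^i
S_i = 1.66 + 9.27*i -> [1.66, 10.93, 20.2, 29.47, 38.74]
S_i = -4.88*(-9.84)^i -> [-4.88, 48.02, -472.51, 4649.49, -45750.96]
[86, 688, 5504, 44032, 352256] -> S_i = 86*8^i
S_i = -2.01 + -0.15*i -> [-2.01, -2.16, -2.31, -2.46, -2.61]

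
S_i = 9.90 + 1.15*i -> [9.9, 11.05, 12.2, 13.35, 14.5]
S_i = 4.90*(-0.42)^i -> [4.9, -2.06, 0.86, -0.36, 0.15]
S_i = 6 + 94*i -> [6, 100, 194, 288, 382]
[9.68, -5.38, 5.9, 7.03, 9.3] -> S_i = Random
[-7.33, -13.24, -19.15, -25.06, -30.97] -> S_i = -7.33 + -5.91*i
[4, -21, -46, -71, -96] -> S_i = 4 + -25*i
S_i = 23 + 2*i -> [23, 25, 27, 29, 31]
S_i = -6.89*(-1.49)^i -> [-6.89, 10.27, -15.3, 22.79, -33.96]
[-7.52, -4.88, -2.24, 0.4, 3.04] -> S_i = -7.52 + 2.64*i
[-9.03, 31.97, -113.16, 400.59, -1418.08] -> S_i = -9.03*(-3.54)^i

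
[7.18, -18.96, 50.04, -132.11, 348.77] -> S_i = 7.18*(-2.64)^i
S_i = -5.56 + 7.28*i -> [-5.56, 1.72, 9.0, 16.28, 23.56]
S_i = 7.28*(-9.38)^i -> [7.28, -68.29, 640.53, -6008.14, 56356.33]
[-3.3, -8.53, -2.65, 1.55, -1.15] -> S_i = Random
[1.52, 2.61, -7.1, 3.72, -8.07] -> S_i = Random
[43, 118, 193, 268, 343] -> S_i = 43 + 75*i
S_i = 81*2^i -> [81, 162, 324, 648, 1296]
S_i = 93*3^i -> [93, 279, 837, 2511, 7533]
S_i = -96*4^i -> [-96, -384, -1536, -6144, -24576]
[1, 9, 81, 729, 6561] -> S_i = 1*9^i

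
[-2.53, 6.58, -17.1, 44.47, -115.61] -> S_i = -2.53*(-2.60)^i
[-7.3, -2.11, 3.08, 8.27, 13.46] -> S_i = -7.30 + 5.19*i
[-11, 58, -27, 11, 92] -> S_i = Random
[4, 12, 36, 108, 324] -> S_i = 4*3^i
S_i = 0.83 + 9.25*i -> [0.83, 10.08, 19.33, 28.58, 37.83]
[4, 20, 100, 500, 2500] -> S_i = 4*5^i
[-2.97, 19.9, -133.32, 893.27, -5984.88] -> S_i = -2.97*(-6.70)^i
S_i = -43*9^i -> [-43, -387, -3483, -31347, -282123]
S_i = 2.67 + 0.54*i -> [2.67, 3.21, 3.75, 4.29, 4.83]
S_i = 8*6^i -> [8, 48, 288, 1728, 10368]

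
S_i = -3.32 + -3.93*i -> [-3.32, -7.25, -11.18, -15.11, -19.04]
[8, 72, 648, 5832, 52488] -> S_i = 8*9^i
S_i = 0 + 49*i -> [0, 49, 98, 147, 196]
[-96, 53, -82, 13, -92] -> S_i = Random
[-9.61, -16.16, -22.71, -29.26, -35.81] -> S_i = -9.61 + -6.55*i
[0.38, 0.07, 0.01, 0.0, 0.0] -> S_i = 0.38*0.19^i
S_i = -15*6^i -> [-15, -90, -540, -3240, -19440]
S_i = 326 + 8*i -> [326, 334, 342, 350, 358]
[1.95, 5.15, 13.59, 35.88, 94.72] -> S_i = 1.95*2.64^i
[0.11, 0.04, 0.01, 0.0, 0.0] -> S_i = 0.11*0.32^i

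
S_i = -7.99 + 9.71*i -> [-7.99, 1.72, 11.43, 21.14, 30.85]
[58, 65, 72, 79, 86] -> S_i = 58 + 7*i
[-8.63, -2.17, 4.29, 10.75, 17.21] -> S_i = -8.63 + 6.46*i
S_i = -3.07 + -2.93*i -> [-3.07, -6.0, -8.93, -11.86, -14.79]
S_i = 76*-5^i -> [76, -380, 1900, -9500, 47500]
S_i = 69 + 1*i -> [69, 70, 71, 72, 73]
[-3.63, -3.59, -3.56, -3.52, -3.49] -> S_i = -3.63*0.99^i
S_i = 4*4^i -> [4, 16, 64, 256, 1024]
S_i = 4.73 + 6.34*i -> [4.73, 11.07, 17.41, 23.75, 30.09]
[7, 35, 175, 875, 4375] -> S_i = 7*5^i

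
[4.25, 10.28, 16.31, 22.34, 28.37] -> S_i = 4.25 + 6.03*i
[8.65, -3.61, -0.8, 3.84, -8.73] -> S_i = Random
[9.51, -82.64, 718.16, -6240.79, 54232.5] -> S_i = 9.51*(-8.69)^i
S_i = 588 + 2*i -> [588, 590, 592, 594, 596]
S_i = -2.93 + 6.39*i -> [-2.93, 3.46, 9.85, 16.24, 22.63]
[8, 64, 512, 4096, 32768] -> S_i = 8*8^i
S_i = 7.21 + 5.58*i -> [7.21, 12.79, 18.37, 23.95, 29.53]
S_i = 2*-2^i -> [2, -4, 8, -16, 32]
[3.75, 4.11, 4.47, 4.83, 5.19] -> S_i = 3.75 + 0.36*i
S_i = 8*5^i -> [8, 40, 200, 1000, 5000]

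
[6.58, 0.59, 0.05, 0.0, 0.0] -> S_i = 6.58*0.09^i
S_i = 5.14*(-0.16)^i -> [5.14, -0.82, 0.13, -0.02, 0.0]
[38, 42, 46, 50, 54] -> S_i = 38 + 4*i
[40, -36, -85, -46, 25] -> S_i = Random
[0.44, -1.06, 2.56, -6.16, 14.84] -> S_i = 0.44*(-2.41)^i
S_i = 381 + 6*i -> [381, 387, 393, 399, 405]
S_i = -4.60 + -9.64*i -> [-4.6, -14.24, -23.88, -33.52, -43.16]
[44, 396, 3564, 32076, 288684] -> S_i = 44*9^i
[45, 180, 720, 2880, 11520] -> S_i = 45*4^i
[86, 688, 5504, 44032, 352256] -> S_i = 86*8^i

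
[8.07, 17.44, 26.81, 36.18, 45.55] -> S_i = 8.07 + 9.37*i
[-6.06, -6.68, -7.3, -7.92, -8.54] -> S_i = -6.06 + -0.62*i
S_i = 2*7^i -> [2, 14, 98, 686, 4802]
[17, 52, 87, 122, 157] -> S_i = 17 + 35*i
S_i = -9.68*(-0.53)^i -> [-9.68, 5.13, -2.72, 1.44, -0.76]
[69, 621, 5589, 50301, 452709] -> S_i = 69*9^i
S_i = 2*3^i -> [2, 6, 18, 54, 162]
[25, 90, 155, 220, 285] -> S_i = 25 + 65*i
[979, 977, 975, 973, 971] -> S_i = 979 + -2*i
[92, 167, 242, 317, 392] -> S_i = 92 + 75*i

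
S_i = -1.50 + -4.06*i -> [-1.5, -5.56, -9.62, -13.68, -17.74]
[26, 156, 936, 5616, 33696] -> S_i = 26*6^i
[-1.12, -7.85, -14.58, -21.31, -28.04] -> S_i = -1.12 + -6.73*i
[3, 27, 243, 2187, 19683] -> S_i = 3*9^i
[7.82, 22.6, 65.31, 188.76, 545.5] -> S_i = 7.82*2.89^i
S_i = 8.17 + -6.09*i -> [8.17, 2.08, -4.01, -10.1, -16.19]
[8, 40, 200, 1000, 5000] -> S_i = 8*5^i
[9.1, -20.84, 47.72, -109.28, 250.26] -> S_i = 9.10*(-2.29)^i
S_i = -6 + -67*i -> [-6, -73, -140, -207, -274]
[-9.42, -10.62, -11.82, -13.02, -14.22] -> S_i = -9.42 + -1.20*i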